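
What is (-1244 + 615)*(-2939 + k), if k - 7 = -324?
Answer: 2048024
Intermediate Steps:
k = -317 (k = 7 - 324 = -317)
(-1244 + 615)*(-2939 + k) = (-1244 + 615)*(-2939 - 317) = -629*(-3256) = 2048024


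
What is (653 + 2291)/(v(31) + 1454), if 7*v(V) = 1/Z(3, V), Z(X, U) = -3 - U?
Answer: 700672/346051 ≈ 2.0248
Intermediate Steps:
v(V) = 1/(7*(-3 - V))
(653 + 2291)/(v(31) + 1454) = (653 + 2291)/(-1/(21 + 7*31) + 1454) = 2944/(-1/(21 + 217) + 1454) = 2944/(-1/238 + 1454) = 2944/(346051/238) = 2944*(238/346051) = 700672/346051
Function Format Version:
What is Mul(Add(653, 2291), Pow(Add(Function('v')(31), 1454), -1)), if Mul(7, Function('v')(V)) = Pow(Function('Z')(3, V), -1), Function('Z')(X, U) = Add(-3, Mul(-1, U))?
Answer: Rational(700672, 346051) ≈ 2.0248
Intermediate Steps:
Function('v')(V) = Mul(Rational(1, 7), Pow(Add(-3, Mul(-1, V)), -1))
Mul(Add(653, 2291), Pow(Add(Function('v')(31), 1454), -1)) = Mul(Add(653, 2291), Pow(Add(Mul(-1, Pow(Add(21, Mul(7, 31)), -1)), 1454), -1)) = Mul(2944, Pow(Add(Mul(-1, Pow(Add(21, 217), -1)), 1454), -1)) = Mul(2944, Pow(Add(Mul(-1, Pow(238, -1)), 1454), -1)) = Mul(2944, Pow(Add(Mul(-1, Rational(1, 238)), 1454), -1)) = Mul(2944, Pow(Add(Rational(-1, 238), 1454), -1)) = Mul(2944, Pow(Rational(346051, 238), -1)) = Mul(2944, Rational(238, 346051)) = Rational(700672, 346051)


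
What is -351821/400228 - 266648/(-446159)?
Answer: -50248109795/178565324252 ≈ -0.28140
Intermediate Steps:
-351821/400228 - 266648/(-446159) = -351821*1/400228 - 266648*(-1/446159) = -351821/400228 + 266648/446159 = -50248109795/178565324252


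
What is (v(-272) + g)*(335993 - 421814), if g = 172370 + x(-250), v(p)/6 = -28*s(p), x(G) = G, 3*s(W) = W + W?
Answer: -17385961464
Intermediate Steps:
s(W) = 2*W/3 (s(W) = (W + W)/3 = (2*W)/3 = 2*W/3)
v(p) = -112*p (v(p) = 6*(-56*p/3) = -112*p)
g = 172120 (g = 172370 - 250 = 172120)
(v(-272) + g)*(335993 - 421814) = (-112*(-272) + 172120)*(335993 - 421814) = (30464 + 172120)*(-85821) = 202584*(-85821) = -17385961464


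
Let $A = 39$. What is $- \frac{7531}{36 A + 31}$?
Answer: $- \frac{7531}{1435} \approx -5.2481$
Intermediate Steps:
$- \frac{7531}{36 A + 31} = - \frac{7531}{36 \cdot 39 + 31} = - \frac{7531}{1404 + 31} = - \frac{7531}{1435}$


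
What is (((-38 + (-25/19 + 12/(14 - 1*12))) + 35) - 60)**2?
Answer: 1227664/361 ≈ 3400.7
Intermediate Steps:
(((-38 + (-25/19 + 12/(14 - 1*12))) + 35) - 60)**2 = (((-38 + (-25*1/19 + 12/(14 - 12))) + 35) - 60)**2 = (((-38 + (-25/19 + 12/2)) + 35) - 60)**2 = (((-38 + (-25/19 + 12*(1/2))) + 35) - 60)**2 = (((-38 + (-25/19 + 6)) + 35) - 60)**2 = (((-38 + 89/19) + 35) - 60)**2 = ((-633/19 + 35) - 60)**2 = (32/19 - 60)**2 = (-1108/19)**2 = 1227664/361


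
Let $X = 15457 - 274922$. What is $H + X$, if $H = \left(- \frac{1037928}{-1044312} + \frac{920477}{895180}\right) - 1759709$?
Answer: $- \frac{78650720935211999}{38951967340} \approx -2.0192 \cdot 10^{6}$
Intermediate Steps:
$X = -259465$ ($X = 15457 - 274922 = -259465$)
$H = - \frac{68544048729338899}{38951967340}$ ($H = \left(\left(-1037928\right) \left(- \frac{1}{1044312}\right) + 920477 \cdot \frac{1}{895180}\right) - 1759709 = \left(\frac{43247}{43513} + \frac{920477}{895180}\right) - 1759709 = \frac{78766565161}{38951967340} - 1759709 = - \frac{68544048729338899}{38951967340} \approx -1.7597 \cdot 10^{6}$)
$H + X = - \frac{68544048729338899}{38951967340} - 259465 = - \frac{78650720935211999}{38951967340}$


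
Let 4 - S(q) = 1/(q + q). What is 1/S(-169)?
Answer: 338/1353 ≈ 0.24982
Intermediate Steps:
S(q) = 4 - 1/(2*q) (S(q) = 4 - 1/(q + q) = 4 - 1/(2*q))
1/S(-169) = 1/(4 - 1/2/(-169)) = 1/(4 - 1/2*(-1/169)) = 1/(4 + 1/338) = 1/(1353/338) = 338/1353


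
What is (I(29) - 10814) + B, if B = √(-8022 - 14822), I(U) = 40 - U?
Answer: -10803 + 2*I*√5711 ≈ -10803.0 + 151.14*I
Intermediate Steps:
B = 2*I*√5711 (B = √(-22844) = 2*I*√5711 ≈ 151.14*I)
(I(29) - 10814) + B = ((40 - 1*29) - 10814) + 2*I*√5711 = ((40 - 29) - 10814) + 2*I*√5711 = (11 - 10814) + 2*I*√5711 = -10803 + 2*I*√5711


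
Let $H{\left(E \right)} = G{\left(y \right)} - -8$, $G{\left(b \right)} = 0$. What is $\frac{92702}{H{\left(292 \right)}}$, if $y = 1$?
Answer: $\frac{46351}{4} \approx 11588.0$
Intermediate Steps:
$H{\left(E \right)} = 8$ ($H{\left(E \right)} = 0 - -8 = 0 + 8 = 8$)
$\frac{92702}{H{\left(292 \right)}} = \frac{92702}{8} = 92702 \cdot \frac{1}{8} = \frac{46351}{4}$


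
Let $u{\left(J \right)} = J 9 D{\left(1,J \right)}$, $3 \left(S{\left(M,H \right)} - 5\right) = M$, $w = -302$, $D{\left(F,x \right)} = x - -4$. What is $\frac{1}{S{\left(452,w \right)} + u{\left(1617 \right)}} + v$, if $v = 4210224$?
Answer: $\frac{297964735122147}{70771706} \approx 4.2102 \cdot 10^{6}$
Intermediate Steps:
$D{\left(F,x \right)} = 4 + x$ ($D{\left(F,x \right)} = x + 4 = 4 + x$)
$S{\left(M,H \right)} = 5 + \frac{M}{3}$
$u{\left(J \right)} = 9 J \left(4 + J\right)$ ($u{\left(J \right)} = J 9 \left(4 + J\right) = 9 J \left(4 + J\right)$)
$\frac{1}{S{\left(452,w \right)} + u{\left(1617 \right)}} + v = \frac{1}{\left(5 + \frac{1}{3} \cdot 452\right) + 9 \cdot 1617 \left(4 + 1617\right)} + 4210224 = \frac{1}{\left(5 + \frac{452}{3}\right) + 9 \cdot 1617 \cdot 1621} + 4210224 = \frac{1}{\frac{467}{3} + 23590413} + 4210224 = \frac{1}{\frac{70771706}{3}} + 4210224 = \frac{3}{70771706} + 4210224 = \frac{297964735122147}{70771706}$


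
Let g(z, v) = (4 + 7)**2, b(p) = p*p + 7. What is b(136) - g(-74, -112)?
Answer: 18382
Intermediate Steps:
b(p) = 7 + p**2 (b(p) = p**2 + 7 = 7 + p**2)
g(z, v) = 121 (g(z, v) = 11**2 = 121)
b(136) - g(-74, -112) = (7 + 136**2) - 1*121 = (7 + 18496) - 121 = 18503 - 121 = 18382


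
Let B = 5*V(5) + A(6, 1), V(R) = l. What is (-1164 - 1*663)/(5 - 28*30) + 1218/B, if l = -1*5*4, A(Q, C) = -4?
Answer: -413511/43420 ≈ -9.5235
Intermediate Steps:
l = -20 (l = -5*4 = -20)
V(R) = -20
B = -104 (B = 5*(-20) - 4 = -100 - 4 = -104)
(-1164 - 1*663)/(5 - 28*30) + 1218/B = (-1164 - 1*663)/(5 - 28*30) + 1218/(-104) = (-1164 - 663)/(5 - 840) + 1218*(-1/104) = -1827/(-835) - 609/52 = -1827*(-1/835) - 609/52 = 1827/835 - 609/52 = -413511/43420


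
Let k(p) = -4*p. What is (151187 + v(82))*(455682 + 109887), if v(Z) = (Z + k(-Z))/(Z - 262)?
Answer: 171010784325/2 ≈ 8.5505e+10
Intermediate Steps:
v(Z) = 5*Z/(-262 + Z) (v(Z) = (Z - (-4)*Z)/(Z - 262) = (Z + 4*Z)/(-262 + Z) = (5*Z)/(-262 + Z) = 5*Z/(-262 + Z))
(151187 + v(82))*(455682 + 109887) = (151187 + 5*82/(-262 + 82))*(455682 + 109887) = (151187 + 5*82/(-180))*565569 = (151187 + 5*82*(-1/180))*565569 = (151187 - 41/18)*565569 = (2721325/18)*565569 = 171010784325/2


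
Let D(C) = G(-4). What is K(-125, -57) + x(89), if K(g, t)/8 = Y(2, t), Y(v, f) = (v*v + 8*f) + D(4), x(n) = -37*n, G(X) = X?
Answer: -6941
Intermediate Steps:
D(C) = -4
Y(v, f) = -4 + v² + 8*f (Y(v, f) = (v*v + 8*f) - 4 = (v² + 8*f) - 4 = -4 + v² + 8*f)
K(g, t) = 64*t (K(g, t) = 8*(-4 + 2² + 8*t) = 8*(-4 + 4 + 8*t) = 8*(8*t) = 64*t)
K(-125, -57) + x(89) = 64*(-57) - 37*89 = -3648 - 3293 = -6941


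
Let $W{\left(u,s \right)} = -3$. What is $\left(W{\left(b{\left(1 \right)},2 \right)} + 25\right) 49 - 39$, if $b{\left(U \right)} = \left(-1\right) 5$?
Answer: $1039$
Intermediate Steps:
$b{\left(U \right)} = -5$
$\left(W{\left(b{\left(1 \right)},2 \right)} + 25\right) 49 - 39 = \left(-3 + 25\right) 49 - 39 = 22 \cdot 49 - 39 = 1078 - 39 = 1039$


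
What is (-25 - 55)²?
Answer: 6400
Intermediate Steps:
(-25 - 55)² = (-80)² = 6400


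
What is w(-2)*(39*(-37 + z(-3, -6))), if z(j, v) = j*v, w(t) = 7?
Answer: -5187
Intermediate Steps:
w(-2)*(39*(-37 + z(-3, -6))) = 7*(39*(-37 - 3*(-6))) = 7*(39*(-37 + 18)) = 7*(39*(-19)) = 7*(-741) = -5187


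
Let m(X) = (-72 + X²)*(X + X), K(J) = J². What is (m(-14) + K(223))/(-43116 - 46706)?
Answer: -46257/89822 ≈ -0.51499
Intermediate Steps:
m(X) = 2*X*(-72 + X²) (m(X) = (-72 + X²)*(2*X) = 2*X*(-72 + X²))
(m(-14) + K(223))/(-43116 - 46706) = (2*(-14)*(-72 + (-14)²) + 223²)/(-43116 - 46706) = (2*(-14)*(-72 + 196) + 49729)/(-89822) = (2*(-14)*124 + 49729)*(-1/89822) = (-3472 + 49729)*(-1/89822) = 46257*(-1/89822) = -46257/89822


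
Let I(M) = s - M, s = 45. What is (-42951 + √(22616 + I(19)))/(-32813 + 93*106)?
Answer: 42951/22955 - √22642/22955 ≈ 1.8645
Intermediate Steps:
I(M) = 45 - M
(-42951 + √(22616 + I(19)))/(-32813 + 93*106) = (-42951 + √(22616 + (45 - 1*19)))/(-32813 + 93*106) = (-42951 + √(22616 + (45 - 19)))/(-32813 + 9858) = (-42951 + √(22616 + 26))/(-22955) = (-42951 + √22642)*(-1/22955) = 42951/22955 - √22642/22955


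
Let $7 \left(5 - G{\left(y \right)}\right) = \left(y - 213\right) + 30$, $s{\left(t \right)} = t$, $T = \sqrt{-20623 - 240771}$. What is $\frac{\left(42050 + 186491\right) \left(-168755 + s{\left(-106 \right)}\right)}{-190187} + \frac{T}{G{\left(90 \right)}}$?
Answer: $\frac{38591661801}{190187} + \frac{7 i \sqrt{261394}}{128} \approx 2.0291 \cdot 10^{5} + 27.96 i$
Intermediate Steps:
$T = i \sqrt{261394}$ ($T = \sqrt{-261394} = i \sqrt{261394} \approx 511.27 i$)
$G{\left(y \right)} = \frac{218}{7} - \frac{y}{7}$ ($G{\left(y \right)} = 5 - \frac{\left(y - 213\right) + 30}{7} = 5 - \frac{\left(-213 + y\right) + 30}{7} = 5 - \frac{-183 + y}{7} = 5 - \left(- \frac{183}{7} + \frac{y}{7}\right) = \frac{218}{7} - \frac{y}{7}$)
$\frac{\left(42050 + 186491\right) \left(-168755 + s{\left(-106 \right)}\right)}{-190187} + \frac{T}{G{\left(90 \right)}} = \frac{\left(42050 + 186491\right) \left(-168755 - 106\right)}{-190187} + \frac{i \sqrt{261394}}{\frac{218}{7} - \frac{90}{7}} = 228541 \left(-168861\right) \left(- \frac{1}{190187}\right) + \frac{i \sqrt{261394}}{\frac{218}{7} - \frac{90}{7}} = \left(-38591661801\right) \left(- \frac{1}{190187}\right) + \frac{i \sqrt{261394}}{\frac{128}{7}} = \frac{38591661801}{190187} + i \sqrt{261394} \cdot \frac{7}{128} = \frac{38591661801}{190187} + \frac{7 i \sqrt{261394}}{128}$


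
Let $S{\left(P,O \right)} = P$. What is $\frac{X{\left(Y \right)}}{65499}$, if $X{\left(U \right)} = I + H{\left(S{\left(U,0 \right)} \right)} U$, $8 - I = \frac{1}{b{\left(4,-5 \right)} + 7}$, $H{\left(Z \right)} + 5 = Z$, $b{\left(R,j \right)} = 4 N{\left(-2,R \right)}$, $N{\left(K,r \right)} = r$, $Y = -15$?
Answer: $\frac{2361}{502159} \approx 0.0047017$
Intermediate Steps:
$b{\left(R,j \right)} = 4 R$
$H{\left(Z \right)} = -5 + Z$
$I = \frac{183}{23}$ ($I = 8 - \frac{1}{4 \cdot 4 + 7} = 8 - \frac{1}{16 + 7} = 8 - \frac{1}{23} = \frac{183}{23} \approx 7.9565$)
$X{\left(U \right)} = \frac{183}{23} + U \left(-5 + U\right)$ ($X{\left(U \right)} = \frac{183}{23} + \left(-5 + U\right) U = \frac{183}{23} + U \left(-5 + U\right)$)
$\frac{X{\left(Y \right)}}{65499} = \frac{\frac{183}{23} - 15 \left(-5 - 15\right)}{65499} = \left(\frac{183}{23} - -300\right) \frac{1}{65499} = \left(\frac{183}{23} + 300\right) \frac{1}{65499} = \frac{7083}{23} \cdot \frac{1}{65499} = \frac{2361}{502159}$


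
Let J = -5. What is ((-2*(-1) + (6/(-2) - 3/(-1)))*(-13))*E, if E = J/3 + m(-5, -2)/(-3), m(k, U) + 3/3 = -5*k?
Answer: 754/3 ≈ 251.33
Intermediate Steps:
m(k, U) = -1 - 5*k
E = -29/3 (E = -5/3 + (-1 - 5*(-5))/(-3) = -5*⅓ + (-1 + 25)*(-⅓) = -5/3 + 24*(-⅓) = -5/3 - 8 = -29/3 ≈ -9.6667)
((-2*(-1) + (6/(-2) - 3/(-1)))*(-13))*E = ((-2*(-1) + (6/(-2) - 3/(-1)))*(-13))*(-29/3) = ((2 + (6*(-½) - 3*(-1)))*(-13))*(-29/3) = ((2 + (-3 + 3))*(-13))*(-29/3) = ((2 + 0)*(-13))*(-29/3) = (2*(-13))*(-29/3) = -26*(-29/3) = 754/3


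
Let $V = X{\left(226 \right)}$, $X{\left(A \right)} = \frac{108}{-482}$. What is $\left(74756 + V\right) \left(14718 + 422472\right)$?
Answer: $\frac{7876477120980}{241} \approx 3.2682 \cdot 10^{10}$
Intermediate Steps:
$X{\left(A \right)} = - \frac{54}{241}$ ($X{\left(A \right)} = 108 \left(- \frac{1}{482}\right) = - \frac{54}{241}$)
$V = - \frac{54}{241} \approx -0.22407$
$\left(74756 + V\right) \left(14718 + 422472\right) = \left(74756 - \frac{54}{241}\right) \left(14718 + 422472\right) = \frac{18016142}{241} \cdot 437190 = \frac{7876477120980}{241}$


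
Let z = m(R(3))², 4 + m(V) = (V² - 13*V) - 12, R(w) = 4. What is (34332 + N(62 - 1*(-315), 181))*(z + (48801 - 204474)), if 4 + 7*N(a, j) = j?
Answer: -36789197469/7 ≈ -5.2556e+9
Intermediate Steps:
N(a, j) = -4/7 + j/7
m(V) = -16 + V² - 13*V (m(V) = -4 + ((V² - 13*V) - 12) = -4 + (-12 + V² - 13*V) = -16 + V² - 13*V)
z = 2704 (z = (-16 + 4² - 13*4)² = (-16 + 16 - 52)² = (-52)² = 2704)
(34332 + N(62 - 1*(-315), 181))*(z + (48801 - 204474)) = (34332 + (-4/7 + (⅐)*181))*(2704 + (48801 - 204474)) = (34332 + (-4/7 + 181/7))*(2704 - 155673) = (34332 + 177/7)*(-152969) = (240501/7)*(-152969) = -36789197469/7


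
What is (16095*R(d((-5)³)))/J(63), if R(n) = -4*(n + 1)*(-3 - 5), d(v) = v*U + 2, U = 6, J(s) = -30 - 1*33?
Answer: 42748320/7 ≈ 6.1069e+6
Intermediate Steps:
J(s) = -63 (J(s) = -30 - 33 = -63)
d(v) = 2 + 6*v (d(v) = v*6 + 2 = 6*v + 2 = 2 + 6*v)
R(n) = 32 + 32*n (R(n) = -4*(1 + n)*(-8) = -4*(-8 - 8*n) = 32 + 32*n)
(16095*R(d((-5)³)))/J(63) = (16095*(32 + 32*(2 + 6*(-5)³)))/(-63) = (16095*(32 + 32*(2 + 6*(-125))))*(-1/63) = (16095*(32 + 32*(2 - 750)))*(-1/63) = (16095*(32 + 32*(-748)))*(-1/63) = (16095*(32 - 23936))*(-1/63) = (16095*(-23904))*(-1/63) = -384734880*(-1/63) = 42748320/7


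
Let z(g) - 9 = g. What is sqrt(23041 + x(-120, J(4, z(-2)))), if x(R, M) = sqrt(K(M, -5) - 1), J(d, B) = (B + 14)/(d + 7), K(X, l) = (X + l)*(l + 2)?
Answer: sqrt(2787961 + 11*sqrt(1001))/11 ≈ 151.80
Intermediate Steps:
z(g) = 9 + g
K(X, l) = (2 + l)*(X + l) (K(X, l) = (X + l)*(2 + l) = (2 + l)*(X + l))
J(d, B) = (14 + B)/(7 + d)
x(R, M) = sqrt(14 - 3*M) (x(R, M) = sqrt(((-5)**2 + 2*M + 2*(-5) + M*(-5)) - 1) = sqrt((25 + 2*M - 10 - 5*M) - 1) = sqrt((15 - 3*M) - 1) = sqrt(14 - 3*M))
sqrt(23041 + x(-120, J(4, z(-2)))) = sqrt(23041 + sqrt(14 - 3*(14 + (9 - 2))/(7 + 4))) = sqrt(23041 + sqrt(14 - 3*(14 + 7)/11)) = sqrt(23041 + sqrt(14 - 3*21/11)) = sqrt(23041 + sqrt(14 - 63/11)) = sqrt(23041 + sqrt(91/11)) = sqrt(23041 + sqrt(1001)/11)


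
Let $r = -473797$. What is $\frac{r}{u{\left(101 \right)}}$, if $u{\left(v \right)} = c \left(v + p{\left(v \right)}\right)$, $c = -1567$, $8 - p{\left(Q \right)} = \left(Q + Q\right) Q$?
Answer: $- \frac{473797}{31799131} \approx -0.0149$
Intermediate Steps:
$p{\left(Q \right)} = 8 - 2 Q^{2}$ ($p{\left(Q \right)} = 8 - \left(Q + Q\right) Q = 8 - 2 Q Q = 8 - 2 Q^{2}$)
$u{\left(v \right)} = -12536 - 1567 v + 3134 v^{2}$ ($u{\left(v \right)} = - 1567 \left(v - \left(-8 + 2 v^{2}\right)\right) = - 1567 \left(8 + v - 2 v^{2}\right) = -12536 - 1567 v + 3134 v^{2}$)
$\frac{r}{u{\left(101 \right)}} = - \frac{473797}{-12536 - 158267 + 3134 \cdot 101^{2}} = - \frac{473797}{-12536 - 158267 + 3134 \cdot 10201} = - \frac{473797}{-12536 - 158267 + 31969934} = - \frac{473797}{31799131}$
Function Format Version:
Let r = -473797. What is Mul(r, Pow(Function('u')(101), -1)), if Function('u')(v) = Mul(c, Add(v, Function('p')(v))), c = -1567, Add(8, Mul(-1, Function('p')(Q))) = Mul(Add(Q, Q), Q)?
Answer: Rational(-473797, 31799131) ≈ -0.014900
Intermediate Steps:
Function('p')(Q) = Add(8, Mul(-2, Pow(Q, 2))) (Function('p')(Q) = Add(8, Mul(-1, Mul(Add(Q, Q), Q))) = Add(8, Mul(-1, Mul(Mul(2, Q), Q))) = Add(8, Mul(-1, Mul(2, Pow(Q, 2)))) = Add(8, Mul(-2, Pow(Q, 2))))
Function('u')(v) = Add(-12536, Mul(-1567, v), Mul(3134, Pow(v, 2))) (Function('u')(v) = Mul(-1567, Add(v, Add(8, Mul(-2, Pow(v, 2))))) = Mul(-1567, Add(8, v, Mul(-2, Pow(v, 2)))) = Add(-12536, Mul(-1567, v), Mul(3134, Pow(v, 2))))
Mul(r, Pow(Function('u')(101), -1)) = Mul(-473797, Pow(Add(-12536, Mul(-1567, 101), Mul(3134, Pow(101, 2))), -1)) = Mul(-473797, Pow(Add(-12536, -158267, Mul(3134, 10201)), -1)) = Mul(-473797, Pow(Add(-12536, -158267, 31969934), -1)) = Mul(-473797, Pow(31799131, -1)) = Mul(-473797, Rational(1, 31799131)) = Rational(-473797, 31799131)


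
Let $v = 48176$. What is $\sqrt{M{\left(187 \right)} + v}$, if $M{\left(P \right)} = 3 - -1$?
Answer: $2 \sqrt{12045} \approx 219.5$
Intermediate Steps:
$M{\left(P \right)} = 4$ ($M{\left(P \right)} = 3 + 1 = 4$)
$\sqrt{M{\left(187 \right)} + v} = \sqrt{4 + 48176} = \sqrt{48180} = 2 \sqrt{12045}$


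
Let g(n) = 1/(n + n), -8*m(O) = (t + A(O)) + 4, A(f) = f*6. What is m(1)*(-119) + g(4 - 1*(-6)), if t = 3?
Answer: 7737/40 ≈ 193.43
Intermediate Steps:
A(f) = 6*f
m(O) = -7/8 - 3*O/4 (m(O) = -((3 + 6*O) + 4)/8 = -(7 + 6*O)/8 = -7/8 - 3*O/4)
g(n) = 1/(2*n)
m(1)*(-119) + g(4 - 1*(-6)) = (-7/8 - ¾*1)*(-119) + 1/(2*(4 - 1*(-6))) = (-7/8 - ¾)*(-119) + 1/(2*(4 + 6)) = -13/8*(-119) + (½)/10 = 1547/8 + (½)*(⅒) = 1547/8 + 1/20 = 7737/40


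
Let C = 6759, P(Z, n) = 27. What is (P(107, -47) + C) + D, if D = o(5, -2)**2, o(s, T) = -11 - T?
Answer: 6867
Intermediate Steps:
D = 81 (D = (-11 - 1*(-2))**2 = (-11 + 2)**2 = (-9)**2 = 81)
(P(107, -47) + C) + D = (27 + 6759) + 81 = 6786 + 81 = 6867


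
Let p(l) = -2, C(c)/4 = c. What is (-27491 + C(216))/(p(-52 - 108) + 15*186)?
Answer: -26627/2788 ≈ -9.5506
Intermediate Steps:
C(c) = 4*c
(-27491 + C(216))/(p(-52 - 108) + 15*186) = (-27491 + 4*216)/(-2 + 15*186) = (-27491 + 864)/(-2 + 2790) = -26627/2788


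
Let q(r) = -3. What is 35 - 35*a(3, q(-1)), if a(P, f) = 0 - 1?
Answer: 70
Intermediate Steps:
a(P, f) = -1
35 - 35*a(3, q(-1)) = 35 - 35*(-1) = 35 + 35 = 70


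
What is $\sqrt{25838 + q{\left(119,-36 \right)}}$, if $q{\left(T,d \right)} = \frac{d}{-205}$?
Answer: $\frac{\sqrt{1085849330}}{205} \approx 160.74$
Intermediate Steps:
$q{\left(T,d \right)} = - \frac{d}{205}$ ($q{\left(T,d \right)} = d \left(- \frac{1}{205}\right) = - \frac{d}{205}$)
$\sqrt{25838 + q{\left(119,-36 \right)}} = \sqrt{25838 - - \frac{36}{205}} = \sqrt{25838 + \frac{36}{205}} = \sqrt{\frac{5296826}{205}} = \frac{\sqrt{1085849330}}{205}$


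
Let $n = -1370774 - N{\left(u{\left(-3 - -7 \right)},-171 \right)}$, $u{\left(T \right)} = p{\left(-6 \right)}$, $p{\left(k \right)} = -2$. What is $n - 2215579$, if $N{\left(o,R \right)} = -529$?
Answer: $-3585824$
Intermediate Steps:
$u{\left(T \right)} = -2$
$n = -1370245$ ($n = -1370774 - -529 = -1370774 + 529 = -1370245$)
$n - 2215579 = -1370245 - 2215579 = -3585824$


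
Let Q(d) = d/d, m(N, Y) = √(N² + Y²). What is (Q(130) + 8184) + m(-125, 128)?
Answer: 8185 + √32009 ≈ 8363.9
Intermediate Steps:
Q(d) = 1
(Q(130) + 8184) + m(-125, 128) = (1 + 8184) + √((-125)² + 128²) = 8185 + √(15625 + 16384) = 8185 + √32009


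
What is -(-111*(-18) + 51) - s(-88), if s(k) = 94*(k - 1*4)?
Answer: 6599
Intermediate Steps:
s(k) = -376 + 94*k (s(k) = 94*(k - 4) = 94*(-4 + k) = -376 + 94*k)
-(-111*(-18) + 51) - s(-88) = -(-111*(-18) + 51) - (-376 + 94*(-88)) = -(1998 + 51) - (-376 - 8272) = -1*2049 - 1*(-8648) = -2049 + 8648 = 6599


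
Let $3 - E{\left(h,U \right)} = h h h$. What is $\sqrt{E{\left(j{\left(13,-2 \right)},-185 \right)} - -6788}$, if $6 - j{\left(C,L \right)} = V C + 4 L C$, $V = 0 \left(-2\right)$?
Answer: $i \sqrt{1324209} \approx 1150.7 i$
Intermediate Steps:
$V = 0$
$j{\left(C,L \right)} = 6 - 4 C L$ ($j{\left(C,L \right)} = 6 - \left(0 C + 4 L C\right) = 6 - \left(0 + 4 C L\right) = 6 - 4 C L$)
$E{\left(h,U \right)} = 3 - h^{3}$ ($E{\left(h,U \right)} = 3 - h h h = 3 - h^{2} h = 3 - h^{3}$)
$\sqrt{E{\left(j{\left(13,-2 \right)},-185 \right)} - -6788} = \sqrt{\left(3 - \left(6 - 52 \left(-2\right)\right)^{3}\right) - -6788} = \sqrt{\left(3 - \left(6 + 104\right)^{3}\right) + \left(-18137 + 24925\right)} = \sqrt{\left(3 - 110^{3}\right) + 6788} = \sqrt{\left(3 - 1331000\right) + 6788} = \sqrt{-1330997 + 6788} = \sqrt{-1324209} = i \sqrt{1324209}$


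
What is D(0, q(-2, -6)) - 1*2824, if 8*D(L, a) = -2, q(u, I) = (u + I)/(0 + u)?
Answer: -11297/4 ≈ -2824.3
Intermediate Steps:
q(u, I) = (I + u)/u
D(L, a) = -¼ (D(L, a) = (⅛)*(-2) = -¼)
D(0, q(-2, -6)) - 1*2824 = -¼ - 1*2824 = -¼ - 2824 = -11297/4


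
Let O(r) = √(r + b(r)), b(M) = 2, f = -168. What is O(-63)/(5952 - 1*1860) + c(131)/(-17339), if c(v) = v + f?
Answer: 37/17339 + I*√61/4092 ≈ 0.0021339 + 0.0019087*I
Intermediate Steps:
O(r) = √(2 + r) (O(r) = √(r + 2) = √(2 + r))
c(v) = -168 + v (c(v) = v - 168 = -168 + v)
O(-63)/(5952 - 1*1860) + c(131)/(-17339) = √(2 - 63)/(5952 - 1*1860) + (-168 + 131)/(-17339) = √(-61)/(5952 - 1860) - 37*(-1/17339) = (I*√61)/4092 + 37/17339 = (I*√61)*(1/4092) + 37/17339 = I*√61/4092 + 37/17339 = 37/17339 + I*√61/4092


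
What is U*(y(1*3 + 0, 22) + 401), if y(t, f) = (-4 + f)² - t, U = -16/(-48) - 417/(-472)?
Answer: 622003/708 ≈ 878.54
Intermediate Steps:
U = 1723/1416 (U = -16*(-1/48) - 417*(-1/472) = ⅓ + 417/472 = 1723/1416 ≈ 1.2168)
U*(y(1*3 + 0, 22) + 401) = 1723*(((-4 + 22)² - (1*3 + 0)) + 401)/1416 = 1723*((18² - (3 + 0)) + 401)/1416 = 1723*((324 - 1*3) + 401)/1416 = 1723*((324 - 3) + 401)/1416 = 1723*(321 + 401)/1416 = (1723/1416)*722 = 622003/708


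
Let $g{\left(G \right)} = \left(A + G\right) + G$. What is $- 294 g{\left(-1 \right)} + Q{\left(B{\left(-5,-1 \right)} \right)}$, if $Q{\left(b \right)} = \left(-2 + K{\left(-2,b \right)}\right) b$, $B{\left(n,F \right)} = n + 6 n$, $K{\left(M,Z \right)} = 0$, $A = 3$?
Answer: $-224$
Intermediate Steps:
$B{\left(n,F \right)} = 7 n$
$g{\left(G \right)} = 3 + 2 G$ ($g{\left(G \right)} = \left(3 + G\right) + G = 3 + 2 G$)
$Q{\left(b \right)} = - 2 b$ ($Q{\left(b \right)} = \left(-2 + 0\right) b = - 2 b$)
$- 294 g{\left(-1 \right)} + Q{\left(B{\left(-5,-1 \right)} \right)} = - 294 \left(3 + 2 \left(-1\right)\right) - 2 \cdot 7 \left(-5\right) = - 294 \left(3 - 2\right) - -70 = \left(-294\right) 1 + 70 = -294 + 70 = -224$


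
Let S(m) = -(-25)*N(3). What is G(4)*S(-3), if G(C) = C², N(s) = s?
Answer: 1200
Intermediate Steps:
S(m) = 75 (S(m) = -(-25)*3 = -5*(-15) = 75)
G(4)*S(-3) = 4²*75 = 16*75 = 1200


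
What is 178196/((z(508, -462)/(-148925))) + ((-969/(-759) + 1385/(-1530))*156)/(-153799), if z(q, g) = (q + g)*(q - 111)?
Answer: -1144858827890276104/787833993309 ≈ -1.4532e+6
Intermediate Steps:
z(q, g) = (-111 + q)*(g + q) (z(q, g) = (g + q)*(-111 + q) = (-111 + q)*(g + q))
178196/((z(508, -462)/(-148925))) + ((-969/(-759) + 1385/(-1530))*156)/(-153799) = 178196/(((508² - 111*(-462) - 111*508 - 462*508)/(-148925))) + ((-969/(-759) + 1385/(-1530))*156)/(-153799) = 178196/(((258064 + 51282 - 56388 - 234696)*(-1/148925))) + ((-969*(-1/759) + 1385*(-1/1530))*156)*(-1/153799) = 178196/((18262*(-1/148925))) + ((323/253 - 277/306)*156)*(-1/153799) = 178196/(-794/6475) + ((28757/77418)*156)*(-1/153799) = 178196*(-6475/794) + (747682/12903)*(-1/153799) = -576909550/397 - 747682/1984468497 = -1144858827890276104/787833993309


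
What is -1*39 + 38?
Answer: -1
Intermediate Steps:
-1*39 + 38 = -39 + 38 = -1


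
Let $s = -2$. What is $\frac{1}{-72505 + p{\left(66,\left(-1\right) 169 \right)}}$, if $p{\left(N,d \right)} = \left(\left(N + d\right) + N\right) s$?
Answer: $- \frac{1}{72431} \approx -1.3806 \cdot 10^{-5}$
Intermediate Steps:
$p{\left(N,d \right)} = - 4 N - 2 d$ ($p{\left(N,d \right)} = \left(\left(N + d\right) + N\right) \left(-2\right) = \left(d + 2 N\right) \left(-2\right) = - 4 N - 2 d$)
$\frac{1}{-72505 + p{\left(66,\left(-1\right) 169 \right)}} = \frac{1}{-72505 - \left(264 + 2 \left(\left(-1\right) 169\right)\right)} = \frac{1}{-72505 - -74} = \frac{1}{-72505 + \left(-264 + 338\right)} = \frac{1}{-72505 + 74} = \frac{1}{-72431} = - \frac{1}{72431}$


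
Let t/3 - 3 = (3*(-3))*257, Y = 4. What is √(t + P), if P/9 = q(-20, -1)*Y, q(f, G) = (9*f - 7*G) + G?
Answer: 3*I*√1466 ≈ 114.87*I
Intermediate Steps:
q(f, G) = -6*G + 9*f (q(f, G) = (-7*G + 9*f) + G = -6*G + 9*f)
P = -6264 (P = 9*((-6*(-1) + 9*(-20))*4) = 9*((6 - 180)*4) = 9*(-174*4) = 9*(-696) = -6264)
t = -6930 (t = 9 + 3*((3*(-3))*257) = 9 + 3*(-9*257) = 9 + 3*(-2313) = 9 - 6939 = -6930)
√(t + P) = √(-6930 - 6264) = √(-13194) = 3*I*√1466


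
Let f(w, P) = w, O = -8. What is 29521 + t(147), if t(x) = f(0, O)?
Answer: 29521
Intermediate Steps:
t(x) = 0
29521 + t(147) = 29521 + 0 = 29521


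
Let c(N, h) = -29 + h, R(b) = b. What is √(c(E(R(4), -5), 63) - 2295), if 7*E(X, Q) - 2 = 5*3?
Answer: I*√2261 ≈ 47.55*I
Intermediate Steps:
E(X, Q) = 17/7 (E(X, Q) = 2/7 + (5*3)/7 = 2/7 + (⅐)*15 = 2/7 + 15/7 = 17/7)
√(c(E(R(4), -5), 63) - 2295) = √((-29 + 63) - 2295) = √(34 - 2295) = √(-2261) = I*√2261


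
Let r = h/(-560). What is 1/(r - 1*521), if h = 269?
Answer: -560/292029 ≈ -0.0019176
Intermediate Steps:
r = -269/560 (r = 269/(-560) = 269*(-1/560) = -269/560 ≈ -0.48036)
1/(r - 1*521) = 1/(-269/560 - 1*521) = 1/(-269/560 - 521) = 1/(-292029/560) = -560/292029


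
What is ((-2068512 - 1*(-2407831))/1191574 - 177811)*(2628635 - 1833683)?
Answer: -1380575057770620/9767 ≈ -1.4135e+11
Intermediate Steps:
((-2068512 - 1*(-2407831))/1191574 - 177811)*(2628635 - 1833683) = ((-2068512 + 2407831)*(1/1191574) - 177811)*794952 = (339319*(1/1191574) - 177811)*794952 = (339319/1191574 - 177811)*794952 = -211874625195/1191574*794952 = -1380575057770620/9767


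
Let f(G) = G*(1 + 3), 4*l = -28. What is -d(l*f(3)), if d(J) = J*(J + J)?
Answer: -14112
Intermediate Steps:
l = -7 (l = (¼)*(-28) = -7)
f(G) = 4*G (f(G) = G*4 = 4*G)
d(J) = 2*J² (d(J) = J*(2*J) = 2*J²)
-d(l*f(3)) = -2*(-28*3)² = -2*(-7*12)² = -2*(-84)² = -2*7056 = -1*14112 = -14112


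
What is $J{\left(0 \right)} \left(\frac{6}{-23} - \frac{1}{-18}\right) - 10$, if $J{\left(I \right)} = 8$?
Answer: $- \frac{2410}{207} \approx -11.643$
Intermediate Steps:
$J{\left(0 \right)} \left(\frac{6}{-23} - \frac{1}{-18}\right) - 10 = 8 \left(\frac{6}{-23} - \frac{1}{-18}\right) - 10 = 8 \left(6 \left(- \frac{1}{23}\right) - - \frac{1}{18}\right) - 10 = 8 \left(- \frac{6}{23} + \frac{1}{18}\right) - 10 = 8 \left(- \frac{85}{414}\right) - 10 = - \frac{340}{207} - 10 = - \frac{2410}{207}$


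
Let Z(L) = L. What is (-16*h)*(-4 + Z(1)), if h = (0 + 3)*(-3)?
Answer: -432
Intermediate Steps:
h = -9 (h = 3*(-3) = -9)
(-16*h)*(-4 + Z(1)) = (-16*(-9))*(-4 + 1) = 144*(-3) = -432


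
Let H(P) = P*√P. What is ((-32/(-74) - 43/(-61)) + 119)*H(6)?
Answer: 1626900*√6/2257 ≈ 1765.7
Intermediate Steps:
H(P) = P^(3/2)
((-32/(-74) - 43/(-61)) + 119)*H(6) = ((-32/(-74) - 43/(-61)) + 119)*6^(3/2) = ((-32*(-1/74) - 43*(-1/61)) + 119)*(6*√6) = ((16/37 + 43/61) + 119)*(6*√6) = (2567/2257 + 119)*(6*√6) = 271150*(6*√6)/2257 = 1626900*√6/2257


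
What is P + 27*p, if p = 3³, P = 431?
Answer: 1160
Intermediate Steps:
p = 27
P + 27*p = 431 + 27*27 = 431 + 729 = 1160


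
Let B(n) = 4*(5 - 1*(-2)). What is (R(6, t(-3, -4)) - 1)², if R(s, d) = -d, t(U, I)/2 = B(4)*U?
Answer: 27889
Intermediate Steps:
B(n) = 28 (B(n) = 4*(5 + 2) = 4*7 = 28)
t(U, I) = 56*U (t(U, I) = 2*(28*U) = 56*U)
(R(6, t(-3, -4)) - 1)² = (-56*(-3) - 1)² = (-1*(-168) - 1)² = (168 - 1)² = 167² = 27889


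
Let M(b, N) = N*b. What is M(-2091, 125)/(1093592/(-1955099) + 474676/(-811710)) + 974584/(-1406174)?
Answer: 8577535597560935677853/37547288722185242 ≈ 2.2845e+5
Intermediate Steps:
M(-2091, 125)/(1093592/(-1955099) + 474676/(-811710)) + 974584/(-1406174) = (125*(-2091))/(1093592/(-1955099) + 474676/(-811710)) + 974584/(-1406174) = -261375/(1093592*(-1/1955099) + 474676*(-1/811710)) + 974584*(-1/1406174) = -261375/(-1093592/1955099 - 237338/405855) - 487292/703087 = -261375/(-907859067622/793486704645) - 487292/703087 = -261375*(-793486704645/907859067622) - 487292/703087 = 12199858083916875/53403474566 - 487292/703087 = 8577535597560935677853/37547288722185242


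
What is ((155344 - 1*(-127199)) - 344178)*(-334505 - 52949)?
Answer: 23880727290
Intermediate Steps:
((155344 - 1*(-127199)) - 344178)*(-334505 - 52949) = ((155344 + 127199) - 344178)*(-387454) = (282543 - 344178)*(-387454) = -61635*(-387454) = 23880727290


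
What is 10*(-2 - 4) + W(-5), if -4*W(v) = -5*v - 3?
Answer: -131/2 ≈ -65.500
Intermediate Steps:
W(v) = ¾ + 5*v/4 (W(v) = -(-5*v - 3)/4 = -(-3 - 5*v)/4 = ¾ + 5*v/4)
10*(-2 - 4) + W(-5) = 10*(-2 - 4) + (¾ + (5/4)*(-5)) = 10*(-6) + (¾ - 25/4) = -60 - 11/2 = -131/2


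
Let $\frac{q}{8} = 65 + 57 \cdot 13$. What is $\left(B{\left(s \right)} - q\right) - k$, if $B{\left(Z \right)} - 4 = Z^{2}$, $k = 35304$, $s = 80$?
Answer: $-35348$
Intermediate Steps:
$B{\left(Z \right)} = 4 + Z^{2}$
$q = 6448$ ($q = 8 \left(65 + 57 \cdot 13\right) = 8 \left(65 + 741\right) = 8 \cdot 806 = 6448$)
$\left(B{\left(s \right)} - q\right) - k = \left(\left(4 + 80^{2}\right) - 6448\right) - 35304 = \left(\left(4 + 6400\right) - 6448\right) - 35304 = \left(6404 - 6448\right) - 35304 = -44 - 35304 = -35348$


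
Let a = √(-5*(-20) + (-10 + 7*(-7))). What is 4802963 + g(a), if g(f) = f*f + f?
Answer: 4803004 + √41 ≈ 4.8030e+6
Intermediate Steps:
a = √41 (a = √(100 + (-10 - 49)) = √(100 - 59) = √41 ≈ 6.4031)
g(f) = f + f² (g(f) = f² + f = f + f²)
4802963 + g(a) = 4802963 + √41*(1 + √41)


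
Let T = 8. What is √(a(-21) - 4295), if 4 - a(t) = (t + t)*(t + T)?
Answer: I*√4837 ≈ 69.549*I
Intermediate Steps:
a(t) = 4 - 2*t*(8 + t) (a(t) = 4 - (t + t)*(t + 8) = 4 - 2*t*(8 + t))
√(a(-21) - 4295) = √((4 - 16*(-21) - 2*(-21)²) - 4295) = √((4 + 336 - 2*441) - 4295) = √((4 + 336 - 882) - 4295) = √(-542 - 4295) = √(-4837) = I*√4837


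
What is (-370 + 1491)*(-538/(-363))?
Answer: 603098/363 ≈ 1661.4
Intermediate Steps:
(-370 + 1491)*(-538/(-363)) = 1121*(-538*(-1/363)) = 1121*(538/363) = 603098/363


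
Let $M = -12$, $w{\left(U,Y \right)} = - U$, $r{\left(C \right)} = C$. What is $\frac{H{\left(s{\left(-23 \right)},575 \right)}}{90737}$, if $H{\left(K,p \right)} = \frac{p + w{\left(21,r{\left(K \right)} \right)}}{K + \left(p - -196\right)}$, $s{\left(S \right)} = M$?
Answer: $\frac{554}{68869383} \approx 8.0442 \cdot 10^{-6}$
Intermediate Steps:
$s{\left(S \right)} = -12$
$H{\left(K,p \right)} = \frac{-21 + p}{196 + K + p}$ ($H{\left(K,p \right)} = \frac{p - 21}{K + \left(p - -196\right)} = \frac{p - 21}{K + \left(p + 196\right)} = \frac{-21 + p}{K + \left(196 + p\right)} = \frac{-21 + p}{196 + K + p}$)
$\frac{H{\left(s{\left(-23 \right)},575 \right)}}{90737} = \frac{\frac{1}{196 - 12 + 575} \left(-21 + 575\right)}{90737} = \frac{1}{759} \cdot 554 \cdot \frac{1}{90737} = \frac{554}{759} \cdot \frac{1}{90737} = \frac{554}{68869383}$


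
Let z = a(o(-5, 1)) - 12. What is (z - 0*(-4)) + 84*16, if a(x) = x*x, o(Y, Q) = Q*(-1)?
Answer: 1333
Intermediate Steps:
o(Y, Q) = -Q
a(x) = x²
z = -11 (z = (-1*1)² - 12 = (-1)² - 12 = 1 - 12 = -11)
(z - 0*(-4)) + 84*16 = (-11 - 0*(-4)) + 84*16 = (-11 - 1*0) + 1344 = (-11 + 0) + 1344 = -11 + 1344 = 1333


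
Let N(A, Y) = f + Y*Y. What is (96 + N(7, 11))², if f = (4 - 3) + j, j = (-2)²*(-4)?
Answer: 40804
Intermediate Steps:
j = -16 (j = 4*(-4) = -16)
f = -15 (f = (4 - 3) - 16 = 1 - 16 = -15)
N(A, Y) = -15 + Y² (N(A, Y) = -15 + Y*Y = -15 + Y²)
(96 + N(7, 11))² = (96 + (-15 + 11²))² = (96 + (-15 + 121))² = (96 + 106)² = 202² = 40804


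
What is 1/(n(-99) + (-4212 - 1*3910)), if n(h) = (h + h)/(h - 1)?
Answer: -50/406001 ≈ -0.00012315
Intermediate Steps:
n(h) = 2*h/(-1 + h) (n(h) = (2*h)/(-1 + h) = 2*h/(-1 + h))
1/(n(-99) + (-4212 - 1*3910)) = 1/(2*(-99)/(-1 - 99) + (-4212 - 1*3910)) = 1/(2*(-99)/(-100) + (-4212 - 3910)) = 1/(2*(-99)*(-1/100) - 8122) = 1/(99/50 - 8122) = 1/(-406001/50) = -50/406001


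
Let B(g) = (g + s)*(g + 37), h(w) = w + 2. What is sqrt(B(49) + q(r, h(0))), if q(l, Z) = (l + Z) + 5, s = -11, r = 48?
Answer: sqrt(3323) ≈ 57.645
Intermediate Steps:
h(w) = 2 + w
q(l, Z) = 5 + Z + l (q(l, Z) = (Z + l) + 5 = 5 + Z + l)
B(g) = (-11 + g)*(37 + g) (B(g) = (g - 11)*(g + 37) = (-11 + g)*(37 + g))
sqrt(B(49) + q(r, h(0))) = sqrt((-407 + 49**2 + 26*49) + (5 + (2 + 0) + 48)) = sqrt((-407 + 2401 + 1274) + (5 + 2 + 48)) = sqrt(3268 + 55) = sqrt(3323)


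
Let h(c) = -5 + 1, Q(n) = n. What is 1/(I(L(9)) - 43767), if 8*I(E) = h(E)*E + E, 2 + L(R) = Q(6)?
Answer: -2/87537 ≈ -2.2847e-5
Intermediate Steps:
L(R) = 4 (L(R) = -2 + 6 = 4)
h(c) = -4
I(E) = -3*E/8 (I(E) = (-4*E + E)/8 = (-3*E)/8 = -3*E/8)
1/(I(L(9)) - 43767) = 1/(-3/8*4 - 43767) = 1/(-3/2 - 43767) = 1/(-87537/2) = -2/87537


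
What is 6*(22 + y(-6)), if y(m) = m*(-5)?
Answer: 312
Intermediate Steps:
y(m) = -5*m
6*(22 + y(-6)) = 6*(22 - 5*(-6)) = 6*(22 + 30) = 6*52 = 312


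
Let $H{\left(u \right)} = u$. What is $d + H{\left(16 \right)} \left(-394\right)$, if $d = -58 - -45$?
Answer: $-6317$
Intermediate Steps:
$d = -13$ ($d = -58 + 45 = -13$)
$d + H{\left(16 \right)} \left(-394\right) = -13 + 16 \left(-394\right) = -13 - 6304 = -6317$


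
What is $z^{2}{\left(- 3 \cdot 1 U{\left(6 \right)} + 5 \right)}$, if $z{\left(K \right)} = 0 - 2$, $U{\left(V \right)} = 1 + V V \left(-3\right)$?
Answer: $4$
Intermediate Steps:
$U{\left(V \right)} = 1 - 3 V^{2}$ ($U{\left(V \right)} = 1 + V^{2} \left(-3\right) = 1 - 3 V^{2}$)
$z{\left(K \right)} = -2$
$z^{2}{\left(- 3 \cdot 1 U{\left(6 \right)} + 5 \right)} = \left(-2\right)^{2} = 4$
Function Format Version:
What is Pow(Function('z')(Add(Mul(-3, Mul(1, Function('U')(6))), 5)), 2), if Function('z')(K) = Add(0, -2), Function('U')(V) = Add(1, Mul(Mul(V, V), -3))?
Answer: 4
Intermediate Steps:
Function('U')(V) = Add(1, Mul(-3, Pow(V, 2))) (Function('U')(V) = Add(1, Mul(Pow(V, 2), -3)) = Add(1, Mul(-3, Pow(V, 2))))
Function('z')(K) = -2
Pow(Function('z')(Add(Mul(-3, Mul(1, Function('U')(6))), 5)), 2) = Pow(-2, 2) = 4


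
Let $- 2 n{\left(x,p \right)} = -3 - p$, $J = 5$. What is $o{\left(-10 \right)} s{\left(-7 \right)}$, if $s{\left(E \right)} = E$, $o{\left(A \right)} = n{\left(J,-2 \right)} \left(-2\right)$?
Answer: $7$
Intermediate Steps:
$n{\left(x,p \right)} = \frac{3}{2} + \frac{p}{2}$ ($n{\left(x,p \right)} = - \frac{-3 - p}{2} = \frac{3}{2} + \frac{p}{2}$)
$o{\left(A \right)} = -1$ ($o{\left(A \right)} = \left(\frac{3}{2} + \frac{1}{2} \left(-2\right)\right) \left(-2\right) = \left(\frac{3}{2} - 1\right) \left(-2\right) = \frac{1}{2} \left(-2\right) = -1$)
$o{\left(-10 \right)} s{\left(-7 \right)} = \left(-1\right) \left(-7\right) = 7$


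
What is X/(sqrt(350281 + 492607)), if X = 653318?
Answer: 326659*sqrt(210722)/210722 ≈ 711.61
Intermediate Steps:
X/(sqrt(350281 + 492607)) = 653318/(sqrt(350281 + 492607)) = 653318/(sqrt(842888)) = 653318/((2*sqrt(210722))) = 653318*(sqrt(210722)/421444) = 326659*sqrt(210722)/210722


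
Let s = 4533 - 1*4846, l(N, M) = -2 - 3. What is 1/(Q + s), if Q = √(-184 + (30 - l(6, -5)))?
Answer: -313/98118 - I*√149/98118 ≈ -0.00319 - 0.00012441*I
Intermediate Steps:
l(N, M) = -5
s = -313 (s = 4533 - 4846 = -313)
Q = I*√149 (Q = √(-184 + (30 - 1*(-5))) = √(-184 + (30 + 5)) = √(-184 + 35) = √(-149) = I*√149 ≈ 12.207*I)
1/(Q + s) = 1/(I*√149 - 313) = 1/(-313 + I*√149)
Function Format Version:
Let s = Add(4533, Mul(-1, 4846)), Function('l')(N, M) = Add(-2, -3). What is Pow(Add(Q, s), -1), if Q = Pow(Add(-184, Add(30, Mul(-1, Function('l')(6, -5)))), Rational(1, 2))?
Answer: Add(Rational(-313, 98118), Mul(Rational(-1, 98118), I, Pow(149, Rational(1, 2)))) ≈ Add(-0.0031900, Mul(-0.00012441, I))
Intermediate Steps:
Function('l')(N, M) = -5
s = -313 (s = Add(4533, -4846) = -313)
Q = Mul(I, Pow(149, Rational(1, 2))) (Q = Pow(Add(-184, Add(30, Mul(-1, -5))), Rational(1, 2)) = Pow(Add(-184, Add(30, 5)), Rational(1, 2)) = Pow(Add(-184, 35), Rational(1, 2)) = Pow(-149, Rational(1, 2)) = Mul(I, Pow(149, Rational(1, 2))) ≈ Mul(12.207, I))
Pow(Add(Q, s), -1) = Pow(Add(Mul(I, Pow(149, Rational(1, 2))), -313), -1) = Pow(Add(-313, Mul(I, Pow(149, Rational(1, 2)))), -1)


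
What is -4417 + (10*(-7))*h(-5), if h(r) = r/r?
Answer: -4487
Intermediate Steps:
h(r) = 1
-4417 + (10*(-7))*h(-5) = -4417 + (10*(-7))*1 = -4417 - 70*1 = -4417 - 70 = -4487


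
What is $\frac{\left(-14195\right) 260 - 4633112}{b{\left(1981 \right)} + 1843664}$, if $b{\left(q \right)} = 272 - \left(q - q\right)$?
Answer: $- \frac{71757}{15896} \approx -4.5142$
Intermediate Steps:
$b{\left(q \right)} = 272$ ($b{\left(q \right)} = 272 - 0 = 272 + 0 = 272$)
$\frac{\left(-14195\right) 260 - 4633112}{b{\left(1981 \right)} + 1843664} = \frac{\left(-14195\right) 260 - 4633112}{272 + 1843664} = \frac{-3690700 - 4633112}{1843936} = \left(-8323812\right) \frac{1}{1843936} = - \frac{71757}{15896}$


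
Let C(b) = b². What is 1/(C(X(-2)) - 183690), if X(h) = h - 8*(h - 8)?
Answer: -1/177606 ≈ -5.6304e-6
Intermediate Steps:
X(h) = 64 - 7*h (X(h) = h - 8*(-8 + h) = h - (-64 + 8*h) = h + (64 - 8*h) = 64 - 7*h)
1/(C(X(-2)) - 183690) = 1/((64 - 7*(-2))² - 183690) = 1/((64 + 14)² - 183690) = 1/(78² - 183690) = 1/(6084 - 183690) = 1/(-177606) = -1/177606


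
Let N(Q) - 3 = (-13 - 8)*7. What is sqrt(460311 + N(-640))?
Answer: sqrt(460167) ≈ 678.36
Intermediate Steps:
N(Q) = -144 (N(Q) = 3 + (-13 - 8)*7 = 3 - 21*7 = 3 - 147 = -144)
sqrt(460311 + N(-640)) = sqrt(460311 - 144) = sqrt(460167)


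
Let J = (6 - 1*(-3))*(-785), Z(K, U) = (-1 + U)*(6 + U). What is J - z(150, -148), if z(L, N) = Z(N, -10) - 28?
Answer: -7081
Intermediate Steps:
z(L, N) = 16 (z(L, N) = (-6 + (-10)² + 5*(-10)) - 28 = (-6 + 100 - 50) - 28 = 44 - 28 = 16)
J = -7065 (J = (6 + 3)*(-785) = 9*(-785) = -7065)
J - z(150, -148) = -7065 - 1*16 = -7065 - 16 = -7081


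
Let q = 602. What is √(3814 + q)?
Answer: 8*√69 ≈ 66.453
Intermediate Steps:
√(3814 + q) = √(3814 + 602) = √4416 = 8*√69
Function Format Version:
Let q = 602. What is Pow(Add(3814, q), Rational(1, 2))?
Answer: Mul(8, Pow(69, Rational(1, 2))) ≈ 66.453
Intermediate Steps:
Pow(Add(3814, q), Rational(1, 2)) = Pow(Add(3814, 602), Rational(1, 2)) = Pow(4416, Rational(1, 2)) = Mul(8, Pow(69, Rational(1, 2)))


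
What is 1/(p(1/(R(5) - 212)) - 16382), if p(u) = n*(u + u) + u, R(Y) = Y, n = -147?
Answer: -207/3390781 ≈ -6.1048e-5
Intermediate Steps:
p(u) = -293*u (p(u) = -147*(u + u) + u = -294*u + u = -293*u)
1/(p(1/(R(5) - 212)) - 16382) = 1/(-293/(5 - 212) - 16382) = 1/(-293/(-207) - 16382) = 1/(-293*(-1/207) - 16382) = 1/(293/207 - 16382) = 1/(-3390781/207) = -207/3390781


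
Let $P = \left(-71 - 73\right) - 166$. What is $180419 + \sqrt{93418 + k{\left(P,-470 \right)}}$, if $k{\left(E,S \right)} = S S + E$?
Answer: $180419 + 2 \sqrt{78502} \approx 1.8098 \cdot 10^{5}$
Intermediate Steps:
$P = -310$ ($P = -144 - 166 = -310$)
$k{\left(E,S \right)} = E + S^{2}$ ($k{\left(E,S \right)} = S^{2} + E = E + S^{2}$)
$180419 + \sqrt{93418 + k{\left(P,-470 \right)}} = 180419 + \sqrt{93418 - \left(310 - \left(-470\right)^{2}\right)} = 180419 + \sqrt{93418 + \left(-310 + 220900\right)} = 180419 + \sqrt{93418 + 220590} = 180419 + \sqrt{314008} = 180419 + 2 \sqrt{78502}$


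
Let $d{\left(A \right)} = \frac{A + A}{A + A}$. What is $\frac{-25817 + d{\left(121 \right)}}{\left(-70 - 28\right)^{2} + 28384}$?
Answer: $- \frac{6454}{9497} \approx -0.67958$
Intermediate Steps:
$d{\left(A \right)} = 1$ ($d{\left(A \right)} = \frac{2 A}{2 A} = 2 A \frac{1}{2 A} = 1$)
$\frac{-25817 + d{\left(121 \right)}}{\left(-70 - 28\right)^{2} + 28384} = \frac{-25817 + 1}{\left(-70 - 28\right)^{2} + 28384} = - \frac{25816}{\left(-98\right)^{2} + 28384} = - \frac{25816}{9604 + 28384} = - \frac{25816}{37988} = \left(-25816\right) \frac{1}{37988} = - \frac{6454}{9497}$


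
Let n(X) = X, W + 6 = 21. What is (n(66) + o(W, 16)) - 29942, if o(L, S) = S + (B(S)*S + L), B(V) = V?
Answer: -29589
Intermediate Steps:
W = 15 (W = -6 + 21 = 15)
o(L, S) = L + S + S² (o(L, S) = S + (S*S + L) = S + (S² + L) = S + (L + S²) = L + S + S²)
(n(66) + o(W, 16)) - 29942 = (66 + (15 + 16 + 16²)) - 29942 = (66 + (15 + 16 + 256)) - 29942 = (66 + 287) - 29942 = 353 - 29942 = -29589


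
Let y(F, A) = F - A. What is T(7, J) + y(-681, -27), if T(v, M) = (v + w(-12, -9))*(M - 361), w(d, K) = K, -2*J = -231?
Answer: -163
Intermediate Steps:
J = 231/2 (J = -½*(-231) = 231/2 ≈ 115.50)
T(v, M) = (-361 + M)*(-9 + v) (T(v, M) = (v - 9)*(M - 361) = (-9 + v)*(-361 + M) = (-361 + M)*(-9 + v))
T(7, J) + y(-681, -27) = (3249 - 361*7 - 9*231/2 + (231/2)*7) + (-681 - 1*(-27)) = (3249 - 2527 - 2079/2 + 1617/2) + (-681 + 27) = 491 - 654 = -163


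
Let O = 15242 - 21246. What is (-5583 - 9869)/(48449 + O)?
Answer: -15452/42445 ≈ -0.36405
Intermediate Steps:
O = -6004
(-5583 - 9869)/(48449 + O) = (-5583 - 9869)/(48449 - 6004) = -15452/42445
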